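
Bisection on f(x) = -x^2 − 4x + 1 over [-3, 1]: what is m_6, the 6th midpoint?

m = -1, f(m) = 4 (+); new bracket [-1, 1]
m = 0, f(m) = 1 (+); new bracket [0, 1]
m = 0.5, f(m) = -1.25 (−); new bracket [0, 0.5]
m = 0.25, f(m) = -0.0625 (−); new bracket [0, 0.25]
m = 0.125, f(m) = 0.4844 (+); new bracket [0.125, 0.25]
m = 0.1875, f(m) = 0.2148 (+); new bracket [0.1875, 0.25]

0.1875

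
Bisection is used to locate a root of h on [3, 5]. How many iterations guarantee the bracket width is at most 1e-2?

8

Width after n steps is 2/2^n. Need 2^n ≥ 2/1e-2 = 200.
2^7 = 128 < 200 ≤ 2^8 = 256, so n = 8.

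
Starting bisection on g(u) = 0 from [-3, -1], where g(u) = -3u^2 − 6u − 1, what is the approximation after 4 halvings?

-1.875

midpoint -2: g = -1 < 0 → [-2, -1]
midpoint -1.5: g = 1.25 > 0 → [-2, -1.5]
midpoint -1.75: g = 0.3125 > 0 → [-2, -1.75]
midpoint -1.875: g = -0.2969 < 0 → [-1.875, -1.75]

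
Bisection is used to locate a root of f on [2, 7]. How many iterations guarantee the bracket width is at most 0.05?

Width after n steps is 5/2^n. Need 2^n ≥ 5/0.05 = 100.
2^6 = 64 < 100 ≤ 2^7 = 128, so n = 7.

7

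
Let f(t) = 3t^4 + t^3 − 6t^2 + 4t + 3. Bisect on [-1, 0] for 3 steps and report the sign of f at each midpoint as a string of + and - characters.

midpoint -0.5: f = -0.4375 < 0 → [-0.5, 0]
midpoint -0.25: f = 1.621094 > 0 → [-0.5, -0.25]
midpoint -0.375: f = 0.662842 > 0 → [-0.5, -0.375]

-++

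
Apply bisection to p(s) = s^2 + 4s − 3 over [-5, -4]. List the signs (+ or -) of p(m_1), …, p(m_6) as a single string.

-+-++-

s = -4.5 gives p = -0.75, negative; keep [-5, -4.5]
s = -4.75 gives p = 0.5625, positive; keep [-4.75, -4.5]
s = -4.625 gives p = -0.109375, negative; keep [-4.75, -4.625]
s = -4.6875 gives p = 0.2227, positive; keep [-4.6875, -4.625]
s = -4.65625 gives p = 0.0557, positive; keep [-4.65625, -4.625]
s = -4.640625 gives p = -0.0271, negative; keep [-4.65625, -4.640625]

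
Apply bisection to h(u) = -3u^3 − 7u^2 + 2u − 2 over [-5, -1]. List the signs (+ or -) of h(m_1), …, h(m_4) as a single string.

+--+

m = -3, h(m) = 10 (+); new bracket [-3, -1]
m = -2, h(m) = -10 (−); new bracket [-3, -2]
m = -2.5, h(m) = -3.875 (−); new bracket [-3, -2.5]
m = -2.75, h(m) = 1.9531 (+); new bracket [-2.75, -2.5]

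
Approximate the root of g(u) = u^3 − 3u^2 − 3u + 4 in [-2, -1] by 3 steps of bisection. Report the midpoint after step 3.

m = -1.5, g(m) = -1.625 (−); new bracket [-1.5, -1]
m = -1.25, g(m) = 1.109375 (+); new bracket [-1.5, -1.25]
m = -1.375, g(m) = -0.146484 (−); new bracket [-1.375, -1.25]

-1.375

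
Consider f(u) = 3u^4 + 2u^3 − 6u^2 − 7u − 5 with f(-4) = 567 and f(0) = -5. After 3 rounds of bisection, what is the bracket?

f(-2) = 17 > 0, so the root lies in [-2, 0]
f(-1) = -3 < 0, so the root lies in [-2, -1]
f(-1.5) = 0.4375 > 0, so the root lies in [-1.5, -1]

[-1.5, -1]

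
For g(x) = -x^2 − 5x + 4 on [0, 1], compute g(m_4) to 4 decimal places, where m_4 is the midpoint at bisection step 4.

midpoint 0.5: g = 1.25 > 0 → [0.5, 1]
midpoint 0.75: g = -0.3125 < 0 → [0.5, 0.75]
midpoint 0.625: g = 0.484375 > 0 → [0.625, 0.75]
midpoint 0.6875: g = 0.0898 > 0 → [0.6875, 0.75]

0.0898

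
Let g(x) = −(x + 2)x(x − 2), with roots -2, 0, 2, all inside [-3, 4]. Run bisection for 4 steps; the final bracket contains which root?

m = 0.5, g(m) = 1.875 (+); new bracket [0.5, 4]
m = 2.25, g(m) = -2.390625 (−); new bracket [0.5, 2.25]
m = 1.375, g(m) = 2.900391 (+); new bracket [1.375, 2.25]
m = 1.8125, g(m) = 1.2957 (+); new bracket [1.8125, 2.25]

2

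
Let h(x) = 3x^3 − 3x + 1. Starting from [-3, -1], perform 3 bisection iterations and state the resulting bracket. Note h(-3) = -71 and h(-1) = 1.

h(-2) = -17 < 0, so the root lies in [-2, -1]
h(-1.5) = -4.625 < 0, so the root lies in [-1.5, -1]
h(-1.25) = -1.109375 < 0, so the root lies in [-1.25, -1]

[-1.25, -1]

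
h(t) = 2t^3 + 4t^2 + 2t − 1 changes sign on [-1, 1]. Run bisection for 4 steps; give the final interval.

h(0) = -1 < 0, so the root lies in [0, 1]
h(0.5) = 1.25 > 0, so the root lies in [0, 0.5]
h(0.25) = -0.21875 < 0, so the root lies in [0.25, 0.5]
h(0.375) = 0.418 > 0, so the root lies in [0.25, 0.375]

[0.25, 0.375]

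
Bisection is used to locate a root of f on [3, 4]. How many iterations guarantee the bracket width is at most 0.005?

Width after n steps is 1/2^n. Need 2^n ≥ 1/0.005 = 200.
2^7 = 128 < 200 ≤ 2^8 = 256, so n = 8.

8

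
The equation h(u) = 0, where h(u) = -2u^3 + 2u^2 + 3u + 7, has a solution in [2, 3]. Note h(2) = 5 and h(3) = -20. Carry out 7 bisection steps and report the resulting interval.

[2.3046875, 2.3125]

midpoint 2.5: h = -4.25 < 0 → [2, 2.5]
midpoint 2.25: h = 1.09375 > 0 → [2.25, 2.5]
midpoint 2.375: h = -1.386719 < 0 → [2.25, 2.375]
midpoint 2.3125: h = -0.1001 < 0 → [2.25, 2.3125]
midpoint 2.28125: h = 0.5082 > 0 → [2.28125, 2.3125]
midpoint 2.296875: h = 0.2069 > 0 → [2.296875, 2.3125]
midpoint 2.3046875: h = 0.0541 > 0 → [2.3046875, 2.3125]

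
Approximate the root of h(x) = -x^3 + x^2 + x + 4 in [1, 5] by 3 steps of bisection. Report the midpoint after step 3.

2.5

m = 3, h(m) = -11 (−); new bracket [1, 3]
m = 2, h(m) = 2 (+); new bracket [2, 3]
m = 2.5, h(m) = -2.875 (−); new bracket [2, 2.5]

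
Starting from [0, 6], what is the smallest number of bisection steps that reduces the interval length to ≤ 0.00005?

17

Width after n steps is 6/2^n. Need 2^n ≥ 6/0.00005 = 120000.
2^16 = 65536 < 120000 ≤ 2^17 = 131072, so n = 17.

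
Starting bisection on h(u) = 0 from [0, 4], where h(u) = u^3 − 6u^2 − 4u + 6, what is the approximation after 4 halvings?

u = 2 gives h = -18, negative; keep [0, 2]
u = 1 gives h = -3, negative; keep [0, 1]
u = 0.5 gives h = 2.625, positive; keep [0.5, 1]
u = 0.75 gives h = 0.0469, positive; keep [0.75, 1]

0.75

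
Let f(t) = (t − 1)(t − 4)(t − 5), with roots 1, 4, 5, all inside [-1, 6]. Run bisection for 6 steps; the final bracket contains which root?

midpoint 2.5: f = 5.625 > 0 → [-1, 2.5]
midpoint 0.75: f = -3.453125 < 0 → [0.75, 2.5]
midpoint 1.625: f = 5.009766 > 0 → [0.75, 1.625]
midpoint 1.1875: f = 2.0105 > 0 → [0.75, 1.1875]
midpoint 0.96875: f = -0.3819 < 0 → [0.96875, 1.1875]
midpoint 1.078125: f = 0.8953 > 0 → [0.96875, 1.078125]

1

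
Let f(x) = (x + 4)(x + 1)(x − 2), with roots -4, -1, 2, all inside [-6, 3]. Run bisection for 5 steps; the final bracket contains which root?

midpoint -1.5: f = 4.375 > 0 → [-6, -1.5]
midpoint -3.75: f = 3.953125 > 0 → [-6, -3.75]
midpoint -4.875: f = -23.310547 < 0 → [-4.875, -3.75]
midpoint -4.3125: f = -6.5344 < 0 → [-4.3125, -3.75]
midpoint -4.03125: f = -0.5713 < 0 → [-4.03125, -3.75]

-4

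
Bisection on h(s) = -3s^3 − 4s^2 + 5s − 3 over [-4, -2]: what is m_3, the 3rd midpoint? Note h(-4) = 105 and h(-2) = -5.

-2.25

s = -3 gives h = 27, positive; keep [-3, -2]
s = -2.5 gives h = 6.375, positive; keep [-2.5, -2]
s = -2.25 gives h = -0.328125, negative; keep [-2.5, -2.25]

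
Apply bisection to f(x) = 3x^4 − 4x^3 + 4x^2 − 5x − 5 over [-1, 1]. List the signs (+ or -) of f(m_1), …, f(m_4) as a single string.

--++

f(0) = -5 < 0, so the root lies in [-1, 0]
f(-0.5) = -0.8125 < 0, so the root lies in [-1, -0.5]
f(-0.75) = 3.636719 > 0, so the root lies in [-0.75, -0.5]
f(-0.625) = 1.1218 > 0, so the root lies in [-0.625, -0.5]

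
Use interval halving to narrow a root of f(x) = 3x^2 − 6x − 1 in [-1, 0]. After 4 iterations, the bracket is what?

f(-0.5) = 2.75 > 0, so the root lies in [-0.5, 0]
f(-0.25) = 0.6875 > 0, so the root lies in [-0.25, 0]
f(-0.125) = -0.203125 < 0, so the root lies in [-0.25, -0.125]
f(-0.1875) = 0.2305 > 0, so the root lies in [-0.1875, -0.125]

[-0.1875, -0.125]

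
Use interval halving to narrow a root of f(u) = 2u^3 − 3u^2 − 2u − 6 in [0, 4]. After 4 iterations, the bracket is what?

[2.25, 2.5]

m = 2, f(m) = -6 (−); new bracket [2, 4]
m = 3, f(m) = 15 (+); new bracket [2, 3]
m = 2.5, f(m) = 1.5 (+); new bracket [2, 2.5]
m = 2.25, f(m) = -2.9062 (−); new bracket [2.25, 2.5]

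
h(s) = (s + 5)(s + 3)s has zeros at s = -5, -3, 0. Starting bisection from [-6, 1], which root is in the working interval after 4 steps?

midpoint -2.5: h = -3.125 < 0 → [-2.5, 1]
midpoint -0.75: h = -7.171875 < 0 → [-0.75, 1]
midpoint 0.125: h = 2.001953 > 0 → [-0.75, 0.125]
midpoint -0.3125: h = -3.9368 < 0 → [-0.3125, 0.125]

0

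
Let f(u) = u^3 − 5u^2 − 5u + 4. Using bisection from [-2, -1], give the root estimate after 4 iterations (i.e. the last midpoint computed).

-1.3125

u = -1.5 gives f = -3.125, negative; keep [-1.5, -1]
u = -1.25 gives f = 0.484375, positive; keep [-1.5, -1.25]
u = -1.375 gives f = -1.177734, negative; keep [-1.375, -1.25]
u = -1.3125 gives f = -0.3118, negative; keep [-1.3125, -1.25]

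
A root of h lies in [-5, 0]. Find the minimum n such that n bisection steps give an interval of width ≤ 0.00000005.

Width after n steps is 5/2^n. Need 2^n ≥ 5/0.00000005 = 100000000.
2^26 = 67108864 < 100000000 ≤ 2^27 = 134217728, so n = 27.

27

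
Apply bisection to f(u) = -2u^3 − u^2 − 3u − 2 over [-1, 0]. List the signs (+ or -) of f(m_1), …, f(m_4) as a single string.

u = -0.5 gives f = -0.5, negative; keep [-1, -0.5]
u = -0.75 gives f = 0.53125, positive; keep [-0.75, -0.5]
u = -0.625 gives f = -0.027344, negative; keep [-0.75, -0.625]
u = -0.6875 gives f = 0.2397, positive; keep [-0.6875, -0.625]

-+-+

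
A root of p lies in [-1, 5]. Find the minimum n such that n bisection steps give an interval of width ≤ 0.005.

Width after n steps is 6/2^n. Need 2^n ≥ 6/0.005 = 1200.
2^10 = 1024 < 1200 ≤ 2^11 = 2048, so n = 11.

11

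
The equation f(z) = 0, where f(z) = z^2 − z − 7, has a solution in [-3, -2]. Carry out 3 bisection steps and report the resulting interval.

[-2.25, -2.125]

f(-2.5) = 1.75 > 0, so the root lies in [-2.5, -2]
f(-2.25) = 0.3125 > 0, so the root lies in [-2.25, -2]
f(-2.125) = -0.359375 < 0, so the root lies in [-2.25, -2.125]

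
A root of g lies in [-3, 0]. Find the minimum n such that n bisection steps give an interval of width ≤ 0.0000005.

Width after n steps is 3/2^n. Need 2^n ≥ 3/0.0000005 = 6000000.
2^22 = 4194304 < 6000000 ≤ 2^23 = 8388608, so n = 23.

23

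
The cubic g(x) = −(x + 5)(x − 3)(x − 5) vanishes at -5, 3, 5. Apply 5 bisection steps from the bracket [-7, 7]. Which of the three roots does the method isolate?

g(0) = -75 < 0, so the root lies in [-7, 0]
g(-3.5) = -82.875 < 0, so the root lies in [-7, -3.5]
g(-5.25) = 21.140625 > 0, so the root lies in [-5.25, -3.5]
g(-4.375) = -43.2129 < 0, so the root lies in [-5.25, -4.375]
g(-4.8125) = -14.3738 < 0, so the root lies in [-5.25, -4.8125]

-5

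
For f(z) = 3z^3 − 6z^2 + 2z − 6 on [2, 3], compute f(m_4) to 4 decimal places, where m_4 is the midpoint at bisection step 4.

f(2.5) = 8.375 > 0, so the root lies in [2, 2.5]
f(2.25) = 2.296875 > 0, so the root lies in [2, 2.25]
f(2.125) = -0.056641 < 0, so the root lies in [2.125, 2.25]
f(2.1875) = 1.0667 > 0, so the root lies in [2.125, 2.1875]

1.0667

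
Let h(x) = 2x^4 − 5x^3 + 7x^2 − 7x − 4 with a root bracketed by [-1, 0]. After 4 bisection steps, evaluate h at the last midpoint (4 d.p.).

0.8943

h(-0.5) = 2 > 0, so the root lies in [-0.5, 0]
h(-0.25) = -1.726562 < 0, so the root lies in [-0.5, -0.25]
h(-0.375) = -0.087402 < 0, so the root lies in [-0.5, -0.375]
h(-0.4375) = 0.8943 > 0, so the root lies in [-0.4375, -0.375]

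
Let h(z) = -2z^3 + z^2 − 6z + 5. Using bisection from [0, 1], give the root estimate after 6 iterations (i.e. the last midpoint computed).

0.765625

z = 0.5 gives h = 2, positive; keep [0.5, 1]
z = 0.75 gives h = 0.21875, positive; keep [0.75, 1]
z = 0.875 gives h = -0.824219, negative; keep [0.75, 0.875]
z = 0.8125 gives h = -0.2876, negative; keep [0.75, 0.8125]
z = 0.78125 gives h = -0.0308, negative; keep [0.75, 0.78125]
z = 0.765625 gives h = 0.0948, positive; keep [0.765625, 0.78125]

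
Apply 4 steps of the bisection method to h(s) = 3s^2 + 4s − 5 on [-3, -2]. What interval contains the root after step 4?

[-2.125, -2.0625]

m = -2.5, h(m) = 3.75 (+); new bracket [-2.5, -2]
m = -2.25, h(m) = 1.1875 (+); new bracket [-2.25, -2]
m = -2.125, h(m) = 0.046875 (+); new bracket [-2.125, -2]
m = -2.0625, h(m) = -0.4883 (−); new bracket [-2.125, -2.0625]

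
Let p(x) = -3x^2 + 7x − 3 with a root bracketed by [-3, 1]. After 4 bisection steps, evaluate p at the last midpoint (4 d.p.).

0.5625

x = -1 gives p = -13, negative; keep [-1, 1]
x = 0 gives p = -3, negative; keep [0, 1]
x = 0.5 gives p = -0.25, negative; keep [0.5, 1]
x = 0.75 gives p = 0.5625, positive; keep [0.5, 0.75]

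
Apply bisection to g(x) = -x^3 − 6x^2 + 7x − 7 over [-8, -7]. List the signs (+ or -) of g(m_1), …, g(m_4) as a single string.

g(-7.5) = 24.875 > 0, so the root lies in [-7.5, -7]
g(-7.25) = 7.953125 > 0, so the root lies in [-7.25, -7]
g(-7.125) = 0.236328 > 0, so the root lies in [-7.125, -7]
g(-7.0625) = -3.4412 < 0, so the root lies in [-7.125, -7.0625]

+++-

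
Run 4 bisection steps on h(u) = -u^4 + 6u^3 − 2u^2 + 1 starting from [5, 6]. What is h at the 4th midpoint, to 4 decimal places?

m = 5.5, h(m) = 23.6875 (+); new bracket [5.5, 6]
m = 5.75, h(m) = -17.597656 (−); new bracket [5.5, 5.75]
m = 5.625, h(m) = 4.460693 (+); new bracket [5.625, 5.75]
m = 5.6875, h(m) = -6.2024 (−); new bracket [5.625, 5.6875]

-6.2024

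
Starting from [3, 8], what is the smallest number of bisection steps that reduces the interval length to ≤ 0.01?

Width after n steps is 5/2^n. Need 2^n ≥ 5/0.01 = 500.
2^8 = 256 < 500 ≤ 2^9 = 512, so n = 9.

9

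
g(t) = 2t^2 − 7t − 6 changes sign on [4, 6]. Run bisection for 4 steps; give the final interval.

g(5) = 9 > 0, so the root lies in [4, 5]
g(4.5) = 3 > 0, so the root lies in [4, 4.5]
g(4.25) = 0.375 > 0, so the root lies in [4, 4.25]
g(4.125) = -0.8438 < 0, so the root lies in [4.125, 4.25]

[4.125, 4.25]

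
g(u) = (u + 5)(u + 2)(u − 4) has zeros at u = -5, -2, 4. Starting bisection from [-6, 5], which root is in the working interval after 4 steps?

4

m = -0.5, g(m) = -30.375 (−); new bracket [-0.5, 5]
m = 2.25, g(m) = -53.921875 (−); new bracket [2.25, 5]
m = 3.625, g(m) = -18.193359 (−); new bracket [3.625, 5]
m = 4.3125, g(m) = 18.3704 (+); new bracket [3.625, 4.3125]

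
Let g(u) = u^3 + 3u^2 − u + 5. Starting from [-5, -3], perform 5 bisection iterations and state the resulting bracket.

[-3.6875, -3.625]

m = -4, g(m) = -7 (−); new bracket [-4, -3]
m = -3.5, g(m) = 2.375 (+); new bracket [-4, -3.5]
m = -3.75, g(m) = -1.796875 (−); new bracket [-3.75, -3.5]
m = -3.625, g(m) = 0.4121 (+); new bracket [-3.75, -3.625]
m = -3.6875, g(m) = -0.6609 (−); new bracket [-3.6875, -3.625]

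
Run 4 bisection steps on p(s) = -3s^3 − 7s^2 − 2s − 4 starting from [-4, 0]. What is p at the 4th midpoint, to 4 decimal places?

p(-2) = -4 < 0, so the root lies in [-4, -2]
p(-3) = 20 > 0, so the root lies in [-3, -2]
p(-2.5) = 4.125 > 0, so the root lies in [-2.5, -2]
p(-2.25) = -0.7656 < 0, so the root lies in [-2.5, -2.25]

-0.7656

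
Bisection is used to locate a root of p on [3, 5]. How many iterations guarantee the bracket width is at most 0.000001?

Width after n steps is 2/2^n. Need 2^n ≥ 2/0.000001 = 2000000.
2^20 = 1048576 < 2000000 ≤ 2^21 = 2097152, so n = 21.

21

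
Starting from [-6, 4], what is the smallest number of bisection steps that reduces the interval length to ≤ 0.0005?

Width after n steps is 10/2^n. Need 2^n ≥ 10/0.0005 = 20000.
2^14 = 16384 < 20000 ≤ 2^15 = 32768, so n = 15.

15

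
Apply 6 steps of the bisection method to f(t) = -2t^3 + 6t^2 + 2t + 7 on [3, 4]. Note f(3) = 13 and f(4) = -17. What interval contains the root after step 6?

[3.546875, 3.5625]

midpoint 3.5: f = 1.75 > 0 → [3.5, 4]
midpoint 3.75: f = -6.59375 < 0 → [3.5, 3.75]
midpoint 3.625: f = -2.175781 < 0 → [3.5, 3.625]
midpoint 3.5625: f = -0.1528 < 0 → [3.5, 3.5625]
midpoint 3.53125: f = 0.8134 > 0 → [3.53125, 3.5625]
midpoint 3.546875: f = 0.334 > 0 → [3.546875, 3.5625]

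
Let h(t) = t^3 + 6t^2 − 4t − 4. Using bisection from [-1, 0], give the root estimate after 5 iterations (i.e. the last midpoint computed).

midpoint -0.5: h = -0.625 < 0 → [-1, -0.5]
midpoint -0.75: h = 1.953125 > 0 → [-0.75, -0.5]
midpoint -0.625: h = 0.599609 > 0 → [-0.625, -0.5]
midpoint -0.5625: h = -0.0295 < 0 → [-0.625, -0.5625]
midpoint -0.59375: h = 0.2809 > 0 → [-0.59375, -0.5625]

-0.59375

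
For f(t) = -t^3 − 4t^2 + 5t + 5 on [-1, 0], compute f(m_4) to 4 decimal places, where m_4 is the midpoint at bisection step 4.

-0.0032

f(-0.5) = 1.625 > 0, so the root lies in [-1, -0.5]
f(-0.75) = -0.578125 < 0, so the root lies in [-0.75, -0.5]
f(-0.625) = 0.556641 > 0, so the root lies in [-0.75, -0.625]
f(-0.6875) = -0.0032 < 0, so the root lies in [-0.6875, -0.625]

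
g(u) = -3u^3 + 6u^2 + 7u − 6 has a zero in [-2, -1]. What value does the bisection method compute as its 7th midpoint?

g(-1.5) = 7.125 > 0, so the root lies in [-1.5, -1]
g(-1.25) = 0.484375 > 0, so the root lies in [-1.25, -1]
g(-1.125) = -2.009766 < 0, so the root lies in [-1.25, -1.125]
g(-1.1875) = -0.8279 < 0, so the root lies in [-1.25, -1.1875]
g(-1.21875) = -0.1883 < 0, so the root lies in [-1.25, -1.21875]
g(-1.234375) = 0.1438 > 0, so the root lies in [-1.234375, -1.21875]
g(-1.2265625) = -0.0233 < 0, so the root lies in [-1.234375, -1.2265625]

-1.2265625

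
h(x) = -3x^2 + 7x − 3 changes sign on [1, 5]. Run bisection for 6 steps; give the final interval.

[1.75, 1.8125]

x = 3 gives h = -9, negative; keep [1, 3]
x = 2 gives h = -1, negative; keep [1, 2]
x = 1.5 gives h = 0.75, positive; keep [1.5, 2]
x = 1.75 gives h = 0.0625, positive; keep [1.75, 2]
x = 1.875 gives h = -0.4219, negative; keep [1.75, 1.875]
x = 1.8125 gives h = -0.168, negative; keep [1.75, 1.8125]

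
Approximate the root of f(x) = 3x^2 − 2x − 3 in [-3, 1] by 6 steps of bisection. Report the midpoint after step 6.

-0.6875

x = -1 gives f = 2, positive; keep [-1, 1]
x = 0 gives f = -3, negative; keep [-1, 0]
x = -0.5 gives f = -1.25, negative; keep [-1, -0.5]
x = -0.75 gives f = 0.1875, positive; keep [-0.75, -0.5]
x = -0.625 gives f = -0.5781, negative; keep [-0.75, -0.625]
x = -0.6875 gives f = -0.207, negative; keep [-0.75, -0.6875]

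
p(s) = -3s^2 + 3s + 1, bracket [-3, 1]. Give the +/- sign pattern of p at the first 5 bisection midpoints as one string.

p(-1) = -5 < 0, so the root lies in [-1, 1]
p(0) = 1 > 0, so the root lies in [-1, 0]
p(-0.5) = -1.25 < 0, so the root lies in [-0.5, 0]
p(-0.25) = 0.0625 > 0, so the root lies in [-0.5, -0.25]
p(-0.375) = -0.5469 < 0, so the root lies in [-0.375, -0.25]

-+-+-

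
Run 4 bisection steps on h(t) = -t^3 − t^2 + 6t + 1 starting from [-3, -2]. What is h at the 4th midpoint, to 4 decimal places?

0.0935

t = -2.5 gives h = -4.625, negative; keep [-3, -2.5]
t = -2.75 gives h = -2.265625, negative; keep [-3, -2.75]
t = -2.875 gives h = -0.751953, negative; keep [-3, -2.875]
t = -2.9375 gives h = 0.0935, positive; keep [-2.9375, -2.875]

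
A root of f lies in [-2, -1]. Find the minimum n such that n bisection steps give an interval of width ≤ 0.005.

Width after n steps is 1/2^n. Need 2^n ≥ 1/0.005 = 200.
2^7 = 128 < 200 ≤ 2^8 = 256, so n = 8.

8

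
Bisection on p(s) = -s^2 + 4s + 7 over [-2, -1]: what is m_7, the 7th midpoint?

p(-1.5) = -1.25 < 0, so the root lies in [-1.5, -1]
p(-1.25) = 0.4375 > 0, so the root lies in [-1.5, -1.25]
p(-1.375) = -0.390625 < 0, so the root lies in [-1.375, -1.25]
p(-1.3125) = 0.0273 > 0, so the root lies in [-1.375, -1.3125]
p(-1.34375) = -0.1807 < 0, so the root lies in [-1.34375, -1.3125]
p(-1.328125) = -0.0764 < 0, so the root lies in [-1.328125, -1.3125]
p(-1.3203125) = -0.0245 < 0, so the root lies in [-1.3203125, -1.3125]

-1.3203125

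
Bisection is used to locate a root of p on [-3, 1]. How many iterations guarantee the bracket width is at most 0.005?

10

Width after n steps is 4/2^n. Need 2^n ≥ 4/0.005 = 800.
2^9 = 512 < 800 ≤ 2^10 = 1024, so n = 10.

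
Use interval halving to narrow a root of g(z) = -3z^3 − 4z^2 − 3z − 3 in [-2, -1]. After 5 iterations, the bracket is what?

g(-1.5) = 2.625 > 0, so the root lies in [-1.5, -1]
g(-1.25) = 0.359375 > 0, so the root lies in [-1.25, -1]
g(-1.125) = -0.416016 < 0, so the root lies in [-1.25, -1.125]
g(-1.1875) = -0.0544 < 0, so the root lies in [-1.25, -1.1875]
g(-1.21875) = 0.1457 > 0, so the root lies in [-1.21875, -1.1875]

[-1.21875, -1.1875]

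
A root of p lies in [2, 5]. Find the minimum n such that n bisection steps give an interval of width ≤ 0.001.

12

Width after n steps is 3/2^n. Need 2^n ≥ 3/0.001 = 3000.
2^11 = 2048 < 3000 ≤ 2^12 = 4096, so n = 12.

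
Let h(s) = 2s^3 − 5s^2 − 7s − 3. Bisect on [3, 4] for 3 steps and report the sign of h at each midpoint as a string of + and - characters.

s = 3.5 gives h = -3, negative; keep [3.5, 4]
s = 3.75 gives h = 5.90625, positive; keep [3.5, 3.75]
s = 3.625 gives h = 1.191406, positive; keep [3.5, 3.625]

-++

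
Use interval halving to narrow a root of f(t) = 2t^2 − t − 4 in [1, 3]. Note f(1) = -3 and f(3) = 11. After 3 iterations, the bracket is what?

[1.5, 1.75]

t = 2 gives f = 2, positive; keep [1, 2]
t = 1.5 gives f = -1, negative; keep [1.5, 2]
t = 1.75 gives f = 0.375, positive; keep [1.5, 1.75]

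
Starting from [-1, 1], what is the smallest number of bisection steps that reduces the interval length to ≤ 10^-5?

Width after n steps is 2/2^n. Need 2^n ≥ 2/10^-5 = 200000.
2^17 = 131072 < 200000 ≤ 2^18 = 262144, so n = 18.

18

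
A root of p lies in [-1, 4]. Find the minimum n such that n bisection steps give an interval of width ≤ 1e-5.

Width after n steps is 5/2^n. Need 2^n ≥ 5/1e-5 = 500000.
2^18 = 262144 < 500000 ≤ 2^19 = 524288, so n = 19.

19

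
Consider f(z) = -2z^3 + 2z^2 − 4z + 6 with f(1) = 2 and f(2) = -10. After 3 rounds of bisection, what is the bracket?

[1.25, 1.375]

z = 1.5 gives f = -2.25, negative; keep [1, 1.5]
z = 1.25 gives f = 0.21875, positive; keep [1.25, 1.5]
z = 1.375 gives f = -0.917969, negative; keep [1.25, 1.375]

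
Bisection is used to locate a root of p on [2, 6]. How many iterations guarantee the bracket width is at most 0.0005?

Width after n steps is 4/2^n. Need 2^n ≥ 4/0.0005 = 8000.
2^12 = 4096 < 8000 ≤ 2^13 = 8192, so n = 13.

13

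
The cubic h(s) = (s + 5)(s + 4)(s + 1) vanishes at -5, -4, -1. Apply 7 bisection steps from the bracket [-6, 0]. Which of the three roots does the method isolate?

-1

h(-3) = -4 < 0, so the root lies in [-3, 0]
h(-1.5) = -4.375 < 0, so the root lies in [-1.5, 0]
h(-0.75) = 3.453125 > 0, so the root lies in [-1.5, -0.75]
h(-1.125) = -1.3926 < 0, so the root lies in [-1.125, -0.75]
h(-0.9375) = 0.7776 > 0, so the root lies in [-1.125, -0.9375]
h(-1.03125) = -0.3682 < 0, so the root lies in [-1.03125, -0.9375]
h(-0.984375) = 0.1892 > 0, so the root lies in [-1.03125, -0.984375]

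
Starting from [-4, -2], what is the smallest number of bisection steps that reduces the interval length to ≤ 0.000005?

19

Width after n steps is 2/2^n. Need 2^n ≥ 2/0.000005 = 400000.
2^18 = 262144 < 400000 ≤ 2^19 = 524288, so n = 19.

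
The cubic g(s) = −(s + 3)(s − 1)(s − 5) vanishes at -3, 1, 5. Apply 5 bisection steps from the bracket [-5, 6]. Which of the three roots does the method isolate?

-3

s = 0.5 gives g = -7.875, negative; keep [-5, 0.5]
s = -2.25 gives g = -17.671875, negative; keep [-5, -2.25]
s = -3.625 gives g = 24.931641, positive; keep [-3.625, -2.25]
s = -2.9375 gives g = -1.9534, negative; keep [-3.625, -2.9375]
s = -3.28125 gives g = 9.9715, positive; keep [-3.28125, -2.9375]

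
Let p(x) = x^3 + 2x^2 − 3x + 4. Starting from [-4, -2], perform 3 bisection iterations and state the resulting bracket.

midpoint -3: p = 4 > 0 → [-4, -3]
midpoint -3.5: p = -3.875 < 0 → [-3.5, -3]
midpoint -3.25: p = 0.546875 > 0 → [-3.5, -3.25]

[-3.5, -3.25]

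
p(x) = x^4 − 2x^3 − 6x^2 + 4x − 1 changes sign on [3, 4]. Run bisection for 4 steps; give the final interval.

[3.375, 3.4375]

x = 3.5 gives p = 3.8125, positive; keep [3, 3.5]
x = 3.25 gives p = -8.464844, negative; keep [3.25, 3.5]
x = 3.375 gives p = -2.984131, negative; keep [3.375, 3.5]
x = 3.4375 gives p = 0.2412, positive; keep [3.375, 3.4375]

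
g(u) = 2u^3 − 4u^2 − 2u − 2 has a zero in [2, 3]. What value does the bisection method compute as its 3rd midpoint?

2.625

m = 2.5, g(m) = -0.75 (−); new bracket [2.5, 3]
m = 2.75, g(m) = 3.84375 (+); new bracket [2.5, 2.75]
m = 2.625, g(m) = 1.363281 (+); new bracket [2.5, 2.625]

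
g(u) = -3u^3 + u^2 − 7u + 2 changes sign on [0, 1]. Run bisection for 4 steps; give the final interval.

g(0.5) = -1.625 < 0, so the root lies in [0, 0.5]
g(0.25) = 0.265625 > 0, so the root lies in [0.25, 0.5]
g(0.375) = -0.642578 < 0, so the root lies in [0.25, 0.375]
g(0.3125) = -0.1814 < 0, so the root lies in [0.25, 0.3125]

[0.25, 0.3125]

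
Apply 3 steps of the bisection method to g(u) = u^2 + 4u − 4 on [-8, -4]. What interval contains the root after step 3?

[-5, -4.5]

u = -6 gives g = 8, positive; keep [-6, -4]
u = -5 gives g = 1, positive; keep [-5, -4]
u = -4.5 gives g = -1.75, negative; keep [-5, -4.5]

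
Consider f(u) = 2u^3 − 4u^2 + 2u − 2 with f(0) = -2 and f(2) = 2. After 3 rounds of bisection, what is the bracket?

[1.75, 2]

m = 1, f(m) = -2 (−); new bracket [1, 2]
m = 1.5, f(m) = -1.25 (−); new bracket [1.5, 2]
m = 1.75, f(m) = -0.03125 (−); new bracket [1.75, 2]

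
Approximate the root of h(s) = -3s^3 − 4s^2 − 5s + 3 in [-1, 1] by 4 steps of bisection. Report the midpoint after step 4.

0.375

s = 0 gives h = 3, positive; keep [0, 1]
s = 0.5 gives h = -0.875, negative; keep [0, 0.5]
s = 0.25 gives h = 1.453125, positive; keep [0.25, 0.5]
s = 0.375 gives h = 0.4043, positive; keep [0.375, 0.5]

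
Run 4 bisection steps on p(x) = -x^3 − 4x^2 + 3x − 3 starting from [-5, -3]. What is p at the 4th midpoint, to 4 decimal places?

m = -4, p(m) = -15 (−); new bracket [-5, -4]
m = -4.5, p(m) = -6.375 (−); new bracket [-5, -4.5]
m = -4.75, p(m) = -0.328125 (−); new bracket [-5, -4.75]
m = -4.875, p(m) = 3.1699 (+); new bracket [-4.875, -4.75]

3.1699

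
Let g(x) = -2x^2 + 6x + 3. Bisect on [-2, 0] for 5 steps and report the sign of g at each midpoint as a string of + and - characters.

x = -1 gives g = -5, negative; keep [-1, 0]
x = -0.5 gives g = -0.5, negative; keep [-0.5, 0]
x = -0.25 gives g = 1.375, positive; keep [-0.5, -0.25]
x = -0.375 gives g = 0.4688, positive; keep [-0.5, -0.375]
x = -0.4375 gives g = -0.0078, negative; keep [-0.4375, -0.375]

--++-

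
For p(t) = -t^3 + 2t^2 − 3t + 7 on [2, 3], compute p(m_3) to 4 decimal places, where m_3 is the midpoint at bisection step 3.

0.0605

midpoint 2.5: p = -3.625 < 0 → [2, 2.5]
midpoint 2.25: p = -1.015625 < 0 → [2, 2.25]
midpoint 2.125: p = 0.060547 > 0 → [2.125, 2.25]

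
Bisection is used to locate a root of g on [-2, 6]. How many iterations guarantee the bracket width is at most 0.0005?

Width after n steps is 8/2^n. Need 2^n ≥ 8/0.0005 = 16000.
2^13 = 8192 < 16000 ≤ 2^14 = 16384, so n = 14.

14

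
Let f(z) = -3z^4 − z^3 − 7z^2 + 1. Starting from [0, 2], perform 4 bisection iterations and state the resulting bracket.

[0.25, 0.375]

midpoint 1: f = -10 < 0 → [0, 1]
midpoint 0.5: f = -1.0625 < 0 → [0, 0.5]
midpoint 0.25: f = 0.535156 > 0 → [0.25, 0.5]
midpoint 0.375: f = -0.0964 < 0 → [0.25, 0.375]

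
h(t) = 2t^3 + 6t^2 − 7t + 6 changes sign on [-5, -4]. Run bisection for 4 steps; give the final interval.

[-4.0625, -4]

t = -4.5 gives h = -23.25, negative; keep [-4.5, -4]
t = -4.25 gives h = -9.40625, negative; keep [-4.25, -4]
t = -4.125 gives h = -3.410156, negative; keep [-4.125, -4]
t = -4.0625 gives h = -0.6333, negative; keep [-4.0625, -4]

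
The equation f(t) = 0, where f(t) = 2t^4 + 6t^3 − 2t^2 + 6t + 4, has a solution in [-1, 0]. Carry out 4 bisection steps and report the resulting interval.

[-0.5, -0.4375]

midpoint -0.5: f = -0.125 < 0 → [-0.5, 0]
midpoint -0.25: f = 2.289062 > 0 → [-0.5, -0.25]
midpoint -0.375: f = 1.191895 > 0 → [-0.5, -0.375]
midpoint -0.4375: f = 0.563 > 0 → [-0.5, -0.4375]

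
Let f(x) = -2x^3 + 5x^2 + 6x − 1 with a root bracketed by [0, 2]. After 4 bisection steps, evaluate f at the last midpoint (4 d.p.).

x = 1 gives f = 8, positive; keep [0, 1]
x = 0.5 gives f = 3, positive; keep [0, 0.5]
x = 0.25 gives f = 0.78125, positive; keep [0, 0.25]
x = 0.125 gives f = -0.1758, negative; keep [0.125, 0.25]

-0.1758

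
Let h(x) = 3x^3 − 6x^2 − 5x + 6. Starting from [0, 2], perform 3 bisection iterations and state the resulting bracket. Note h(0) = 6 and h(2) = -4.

[0.75, 1]

midpoint 1: h = -2 < 0 → [0, 1]
midpoint 0.5: h = 2.375 > 0 → [0.5, 1]
midpoint 0.75: h = 0.140625 > 0 → [0.75, 1]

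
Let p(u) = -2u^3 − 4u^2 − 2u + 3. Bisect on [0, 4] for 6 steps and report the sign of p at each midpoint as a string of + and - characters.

--+--+

p(2) = -33 < 0, so the root lies in [0, 2]
p(1) = -5 < 0, so the root lies in [0, 1]
p(0.5) = 0.75 > 0, so the root lies in [0.5, 1]
p(0.75) = -1.5938 < 0, so the root lies in [0.5, 0.75]
p(0.625) = -0.3008 < 0, so the root lies in [0.5, 0.625]
p(0.5625) = 0.2534 > 0, so the root lies in [0.5625, 0.625]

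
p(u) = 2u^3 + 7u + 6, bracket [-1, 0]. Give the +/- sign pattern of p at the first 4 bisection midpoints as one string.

m = -0.5, p(m) = 2.25 (+); new bracket [-1, -0.5]
m = -0.75, p(m) = -0.09375 (−); new bracket [-0.75, -0.5]
m = -0.625, p(m) = 1.136719 (+); new bracket [-0.75, -0.625]
m = -0.6875, p(m) = 0.5376 (+); new bracket [-0.75, -0.6875]

+-++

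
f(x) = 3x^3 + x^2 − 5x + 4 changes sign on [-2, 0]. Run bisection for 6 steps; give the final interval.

midpoint -1: f = 7 > 0 → [-2, -1]
midpoint -1.5: f = 3.625 > 0 → [-2, -1.5]
midpoint -1.75: f = -0.265625 < 0 → [-1.75, -1.5]
midpoint -1.625: f = 1.8926 > 0 → [-1.75, -1.625]
midpoint -1.6875: f = 0.8689 > 0 → [-1.75, -1.6875]
midpoint -1.71875: f = 0.3158 > 0 → [-1.75, -1.71875]

[-1.75, -1.71875]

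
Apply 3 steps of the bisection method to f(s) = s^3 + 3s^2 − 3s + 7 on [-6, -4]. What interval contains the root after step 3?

[-4.25, -4]

midpoint -5: f = -28 < 0 → [-5, -4]
midpoint -4.5: f = -9.875 < 0 → [-4.5, -4]
midpoint -4.25: f = -2.828125 < 0 → [-4.25, -4]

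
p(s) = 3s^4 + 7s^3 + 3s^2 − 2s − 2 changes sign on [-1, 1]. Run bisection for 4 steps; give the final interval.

[0.5, 0.625]

m = 0, p(m) = -2 (−); new bracket [0, 1]
m = 0.5, p(m) = -1.1875 (−); new bracket [0.5, 1]
m = 0.75, p(m) = 2.089844 (+); new bracket [0.5, 0.75]
m = 0.625, p(m) = 0.0886 (+); new bracket [0.5, 0.625]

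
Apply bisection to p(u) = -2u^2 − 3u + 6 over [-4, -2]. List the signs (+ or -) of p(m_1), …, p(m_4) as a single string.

midpoint -3: p = -3 < 0 → [-3, -2]
midpoint -2.5: p = 1 > 0 → [-3, -2.5]
midpoint -2.75: p = -0.875 < 0 → [-2.75, -2.5]
midpoint -2.625: p = 0.0938 > 0 → [-2.75, -2.625]

-+-+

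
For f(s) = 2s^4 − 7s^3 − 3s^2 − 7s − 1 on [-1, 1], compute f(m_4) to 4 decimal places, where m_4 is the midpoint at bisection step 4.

midpoint 0: f = -1 < 0 → [-1, 0]
midpoint -0.5: f = 2.75 > 0 → [-0.5, 0]
midpoint -0.25: f = 0.679688 > 0 → [-0.25, 0]
midpoint -0.125: f = -0.1577 < 0 → [-0.25, -0.125]

-0.1577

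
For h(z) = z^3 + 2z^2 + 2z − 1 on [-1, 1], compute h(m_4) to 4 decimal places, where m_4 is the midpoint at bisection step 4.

h(0) = -1 < 0, so the root lies in [0, 1]
h(0.5) = 0.625 > 0, so the root lies in [0, 0.5]
h(0.25) = -0.359375 < 0, so the root lies in [0.25, 0.5]
h(0.375) = 0.084 > 0, so the root lies in [0.25, 0.375]

0.0840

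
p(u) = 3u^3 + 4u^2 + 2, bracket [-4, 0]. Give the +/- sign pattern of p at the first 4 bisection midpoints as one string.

-++-

p(-2) = -6 < 0, so the root lies in [-2, 0]
p(-1) = 3 > 0, so the root lies in [-2, -1]
p(-1.5) = 0.875 > 0, so the root lies in [-2, -1.5]
p(-1.75) = -1.8281 < 0, so the root lies in [-1.75, -1.5]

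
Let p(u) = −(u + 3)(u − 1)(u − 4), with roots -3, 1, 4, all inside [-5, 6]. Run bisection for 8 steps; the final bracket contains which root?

midpoint 0.5: p = -6.125 < 0 → [-5, 0.5]
midpoint -2.25: p = -15.234375 < 0 → [-5, -2.25]
midpoint -3.625: p = 22.041016 > 0 → [-3.625, -2.25]
midpoint -2.9375: p = -1.7073 < 0 → [-3.625, -2.9375]
midpoint -3.28125: p = 8.7674 > 0 → [-3.28125, -2.9375]
midpoint -3.109375: p = 3.1954 > 0 → [-3.109375, -2.9375]
midpoint -3.0234375: p = 0.6623 > 0 → [-3.0234375, -2.9375]
midpoint -2.98046875: p = -0.5427 < 0 → [-3.0234375, -2.98046875]

-3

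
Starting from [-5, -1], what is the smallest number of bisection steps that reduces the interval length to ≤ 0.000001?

Width after n steps is 4/2^n. Need 2^n ≥ 4/0.000001 = 4000000.
2^21 = 2097152 < 4000000 ≤ 2^22 = 4194304, so n = 22.

22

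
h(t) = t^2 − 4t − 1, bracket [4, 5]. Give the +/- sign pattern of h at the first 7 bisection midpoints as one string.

++----+

t = 4.5 gives h = 1.25, positive; keep [4, 4.5]
t = 4.25 gives h = 0.0625, positive; keep [4, 4.25]
t = 4.125 gives h = -0.484375, negative; keep [4.125, 4.25]
t = 4.1875 gives h = -0.2148, negative; keep [4.1875, 4.25]
t = 4.21875 gives h = -0.0771, negative; keep [4.21875, 4.25]
t = 4.234375 gives h = -0.0076, negative; keep [4.234375, 4.25]
t = 4.2421875 gives h = 0.0274, positive; keep [4.234375, 4.2421875]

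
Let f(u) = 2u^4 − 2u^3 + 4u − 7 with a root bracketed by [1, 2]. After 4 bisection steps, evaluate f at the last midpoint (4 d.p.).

f(1.5) = 2.375 > 0, so the root lies in [1, 1.5]
f(1.25) = -1.023438 < 0, so the root lies in [1.25, 1.5]
f(1.375) = 0.449707 > 0, so the root lies in [1.25, 1.375]
f(1.3125) = -0.3369 < 0, so the root lies in [1.3125, 1.375]

-0.3369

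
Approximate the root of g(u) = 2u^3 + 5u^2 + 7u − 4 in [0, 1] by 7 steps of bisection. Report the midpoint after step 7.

midpoint 0.5: g = 1 > 0 → [0, 0.5]
midpoint 0.25: g = -1.90625 < 0 → [0.25, 0.5]
midpoint 0.375: g = -0.566406 < 0 → [0.375, 0.5]
midpoint 0.4375: g = 0.187 > 0 → [0.375, 0.4375]
midpoint 0.40625: g = -0.197 < 0 → [0.40625, 0.4375]
midpoint 0.421875: g = -0.0068 < 0 → [0.421875, 0.4375]
midpoint 0.4296875: g = 0.0896 > 0 → [0.421875, 0.4296875]

0.4296875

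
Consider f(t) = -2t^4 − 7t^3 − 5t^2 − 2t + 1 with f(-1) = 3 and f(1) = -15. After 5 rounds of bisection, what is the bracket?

[0.25, 0.3125]

m = 0, f(m) = 1 (+); new bracket [0, 1]
m = 0.5, f(m) = -2.25 (−); new bracket [0, 0.5]
m = 0.25, f(m) = 0.070312 (+); new bracket [0.25, 0.5]
m = 0.375, f(m) = -0.8618 (−); new bracket [0.25, 0.375]
m = 0.3125, f(m) = -0.346 (−); new bracket [0.25, 0.3125]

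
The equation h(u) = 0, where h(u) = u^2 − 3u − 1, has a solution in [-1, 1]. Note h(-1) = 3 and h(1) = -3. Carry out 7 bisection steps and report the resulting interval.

[-0.3125, -0.296875]

m = 0, h(m) = -1 (−); new bracket [-1, 0]
m = -0.5, h(m) = 0.75 (+); new bracket [-0.5, 0]
m = -0.25, h(m) = -0.1875 (−); new bracket [-0.5, -0.25]
m = -0.375, h(m) = 0.2656 (+); new bracket [-0.375, -0.25]
m = -0.3125, h(m) = 0.0352 (+); new bracket [-0.3125, -0.25]
m = -0.28125, h(m) = -0.0771 (−); new bracket [-0.3125, -0.28125]
m = -0.296875, h(m) = -0.0212 (−); new bracket [-0.3125, -0.296875]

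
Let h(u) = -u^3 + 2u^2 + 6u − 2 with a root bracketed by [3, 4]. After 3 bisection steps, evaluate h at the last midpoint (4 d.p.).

midpoint 3.5: h = 0.625 > 0 → [3.5, 4]
midpoint 3.75: h = -4.109375 < 0 → [3.5, 3.75]
midpoint 3.625: h = -1.603516 < 0 → [3.5, 3.625]

-1.6035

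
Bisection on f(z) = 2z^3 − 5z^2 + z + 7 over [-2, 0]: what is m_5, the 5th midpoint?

-0.9375

f(-1) = -1 < 0, so the root lies in [-1, 0]
f(-0.5) = 5 > 0, so the root lies in [-1, -0.5]
f(-0.75) = 2.59375 > 0, so the root lies in [-1, -0.75]
f(-0.875) = 0.957 > 0, so the root lies in [-1, -0.875]
f(-0.9375) = 0.02 > 0, so the root lies in [-1, -0.9375]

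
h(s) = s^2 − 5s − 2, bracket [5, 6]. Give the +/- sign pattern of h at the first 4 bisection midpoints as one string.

+-+-

h(5.5) = 0.75 > 0, so the root lies in [5, 5.5]
h(5.25) = -0.6875 < 0, so the root lies in [5.25, 5.5]
h(5.375) = 0.015625 > 0, so the root lies in [5.25, 5.375]
h(5.3125) = -0.3398 < 0, so the root lies in [5.3125, 5.375]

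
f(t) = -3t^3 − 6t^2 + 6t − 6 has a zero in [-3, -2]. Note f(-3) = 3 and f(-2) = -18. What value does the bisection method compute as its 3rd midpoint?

t = -2.5 gives f = -11.625, negative; keep [-3, -2.5]
t = -2.75 gives f = -5.484375, negative; keep [-3, -2.75]
t = -2.875 gives f = -1.552734, negative; keep [-3, -2.875]

-2.875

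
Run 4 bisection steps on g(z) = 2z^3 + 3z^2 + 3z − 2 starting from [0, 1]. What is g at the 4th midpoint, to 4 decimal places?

g(0.5) = 0.5 > 0, so the root lies in [0, 0.5]
g(0.25) = -1.03125 < 0, so the root lies in [0.25, 0.5]
g(0.375) = -0.347656 < 0, so the root lies in [0.375, 0.5]
g(0.4375) = 0.0542 > 0, so the root lies in [0.375, 0.4375]

0.0542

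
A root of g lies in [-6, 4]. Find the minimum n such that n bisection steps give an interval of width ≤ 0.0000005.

25

Width after n steps is 10/2^n. Need 2^n ≥ 10/0.0000005 = 20000000.
2^24 = 16777216 < 20000000 ≤ 2^25 = 33554432, so n = 25.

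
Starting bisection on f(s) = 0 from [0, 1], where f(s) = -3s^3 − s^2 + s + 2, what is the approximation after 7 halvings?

0.8828125

m = 0.5, f(m) = 1.875 (+); new bracket [0.5, 1]
m = 0.75, f(m) = 0.921875 (+); new bracket [0.75, 1]
m = 0.875, f(m) = 0.099609 (+); new bracket [0.875, 1]
m = 0.9375, f(m) = -0.4133 (−); new bracket [0.875, 0.9375]
m = 0.90625, f(m) = -0.1479 (−); new bracket [0.875, 0.90625]
m = 0.890625, f(m) = -0.022 (−); new bracket [0.875, 0.890625]
m = 0.8828125, f(m) = 0.0394 (+); new bracket [0.8828125, 0.890625]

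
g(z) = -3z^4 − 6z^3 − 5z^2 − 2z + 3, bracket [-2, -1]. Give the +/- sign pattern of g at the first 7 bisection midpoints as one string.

m = -1.5, g(m) = -0.1875 (−); new bracket [-1.5, -1]
m = -1.25, g(m) = 2.082031 (+); new bracket [-1.5, -1.25]
m = -1.375, g(m) = 1.171143 (+); new bracket [-1.5, -1.375]
m = -1.4375, g(m) = 0.5556 (+); new bracket [-1.5, -1.4375]
m = -1.46875, g(m) = 0.201 (+); new bracket [-1.5, -1.46875]
m = -1.484375, g(m) = 0.0112 (+); new bracket [-1.5, -1.484375]
m = -1.4921875, g(m) = -0.0871 (−); new bracket [-1.4921875, -1.484375]

-+++++-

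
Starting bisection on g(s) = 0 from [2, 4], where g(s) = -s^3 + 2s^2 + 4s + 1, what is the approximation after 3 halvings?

3.25

midpoint 3: g = 4 > 0 → [3, 4]
midpoint 3.5: g = -3.375 < 0 → [3, 3.5]
midpoint 3.25: g = 0.796875 > 0 → [3.25, 3.5]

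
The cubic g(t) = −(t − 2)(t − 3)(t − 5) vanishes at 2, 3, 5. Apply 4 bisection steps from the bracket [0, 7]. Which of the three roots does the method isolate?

m = 3.5, g(m) = 1.125 (+); new bracket [3.5, 7]
m = 5.25, g(m) = -1.828125 (−); new bracket [3.5, 5.25]
m = 4.375, g(m) = 2.041016 (+); new bracket [4.375, 5.25]
m = 4.8125, g(m) = 0.9558 (+); new bracket [4.8125, 5.25]

5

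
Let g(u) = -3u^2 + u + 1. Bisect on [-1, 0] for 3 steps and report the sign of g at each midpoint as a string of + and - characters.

g(-0.5) = -0.25 < 0, so the root lies in [-0.5, 0]
g(-0.25) = 0.5625 > 0, so the root lies in [-0.5, -0.25]
g(-0.375) = 0.203125 > 0, so the root lies in [-0.5, -0.375]

-++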